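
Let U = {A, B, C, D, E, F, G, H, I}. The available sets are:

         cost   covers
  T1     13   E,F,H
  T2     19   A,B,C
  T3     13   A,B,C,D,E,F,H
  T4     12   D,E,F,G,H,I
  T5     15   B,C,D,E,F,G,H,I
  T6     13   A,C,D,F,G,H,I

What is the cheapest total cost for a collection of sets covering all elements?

T3, T4 cover every element at cost 13 + 12 = 25.
Any cover uses at least 2 sets; among all covering selections none totals below 25.

25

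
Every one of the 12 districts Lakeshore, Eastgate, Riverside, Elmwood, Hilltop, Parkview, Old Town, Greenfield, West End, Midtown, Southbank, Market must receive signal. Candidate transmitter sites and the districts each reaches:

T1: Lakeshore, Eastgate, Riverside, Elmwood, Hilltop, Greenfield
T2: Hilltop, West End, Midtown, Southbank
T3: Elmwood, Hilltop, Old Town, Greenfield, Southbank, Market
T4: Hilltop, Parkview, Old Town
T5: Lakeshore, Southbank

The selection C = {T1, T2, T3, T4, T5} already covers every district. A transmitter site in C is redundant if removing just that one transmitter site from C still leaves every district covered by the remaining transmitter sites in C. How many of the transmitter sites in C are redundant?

Drop T1: Eastgate, Riverside uncovered — not redundant.
Drop T2: West End, Midtown uncovered — not redundant.
Drop T3: Market uncovered — not redundant.
Drop T4: Parkview uncovered — not redundant.
Drop T5: the rest still cover every district — redundant.
1 redundant: T5.

1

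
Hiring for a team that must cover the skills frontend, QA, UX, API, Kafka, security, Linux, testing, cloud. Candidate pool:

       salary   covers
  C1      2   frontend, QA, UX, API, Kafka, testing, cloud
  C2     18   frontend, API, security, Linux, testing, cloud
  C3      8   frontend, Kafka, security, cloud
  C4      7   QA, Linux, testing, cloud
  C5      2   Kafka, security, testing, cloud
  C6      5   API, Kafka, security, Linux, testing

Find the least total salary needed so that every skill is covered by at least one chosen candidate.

C1, C6 cover every skill at salary 2 + 5 = 7.
Any cover uses at least 2 candidates; among all covering selections none totals below 7.
Greedy by coverage-per-salary would pick C1, C5, C6 for 9 — worse than the optimum 7.

7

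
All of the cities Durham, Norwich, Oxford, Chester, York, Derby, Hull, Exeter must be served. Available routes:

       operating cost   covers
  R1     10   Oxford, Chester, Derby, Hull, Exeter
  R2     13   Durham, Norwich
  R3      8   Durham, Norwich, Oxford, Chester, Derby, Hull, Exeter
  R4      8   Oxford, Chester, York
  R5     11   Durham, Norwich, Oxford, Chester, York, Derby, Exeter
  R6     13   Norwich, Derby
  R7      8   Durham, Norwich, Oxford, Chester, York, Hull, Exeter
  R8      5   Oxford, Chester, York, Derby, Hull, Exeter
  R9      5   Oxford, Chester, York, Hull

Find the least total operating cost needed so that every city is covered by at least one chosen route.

R3, R8 cover every city at operating cost 8 + 5 = 13.
Any cover uses at least 2 routes; among all covering selections none totals below 13.

13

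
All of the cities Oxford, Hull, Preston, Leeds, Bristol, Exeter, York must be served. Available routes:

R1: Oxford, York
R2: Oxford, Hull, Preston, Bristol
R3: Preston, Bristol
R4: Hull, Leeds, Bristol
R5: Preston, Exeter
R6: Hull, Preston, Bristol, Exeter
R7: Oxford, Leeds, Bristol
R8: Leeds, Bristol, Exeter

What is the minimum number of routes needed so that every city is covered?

3

R1, R2, R8 together cover {Oxford, Hull, Preston, Leeds, Bristol, Exeter, York} — every city.
No 2 of the 8 routes cover everything (all 28 pairs fall short), so 3 is minimum.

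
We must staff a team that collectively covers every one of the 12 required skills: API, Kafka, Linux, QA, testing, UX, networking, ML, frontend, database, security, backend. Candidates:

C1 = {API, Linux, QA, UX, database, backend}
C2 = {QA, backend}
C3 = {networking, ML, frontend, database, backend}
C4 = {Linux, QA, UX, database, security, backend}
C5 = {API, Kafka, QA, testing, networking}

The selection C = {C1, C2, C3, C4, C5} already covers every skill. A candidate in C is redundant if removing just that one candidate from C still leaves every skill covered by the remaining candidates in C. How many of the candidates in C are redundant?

2

Drop C1: the rest still cover every skill — redundant.
Drop C2: the rest still cover every skill — redundant.
Drop C3: ML, frontend uncovered — not redundant.
Drop C4: security uncovered — not redundant.
Drop C5: Kafka, testing uncovered — not redundant.
2 redundant: C1, C2.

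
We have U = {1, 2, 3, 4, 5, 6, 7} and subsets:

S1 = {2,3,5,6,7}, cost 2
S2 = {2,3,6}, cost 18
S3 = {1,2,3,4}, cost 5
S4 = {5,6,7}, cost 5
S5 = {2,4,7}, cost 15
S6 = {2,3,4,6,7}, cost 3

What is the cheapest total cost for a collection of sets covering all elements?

S1, S3 cover every element at cost 2 + 5 = 7.
Any cover uses at least 2 sets; among all covering selections none totals below 7.

7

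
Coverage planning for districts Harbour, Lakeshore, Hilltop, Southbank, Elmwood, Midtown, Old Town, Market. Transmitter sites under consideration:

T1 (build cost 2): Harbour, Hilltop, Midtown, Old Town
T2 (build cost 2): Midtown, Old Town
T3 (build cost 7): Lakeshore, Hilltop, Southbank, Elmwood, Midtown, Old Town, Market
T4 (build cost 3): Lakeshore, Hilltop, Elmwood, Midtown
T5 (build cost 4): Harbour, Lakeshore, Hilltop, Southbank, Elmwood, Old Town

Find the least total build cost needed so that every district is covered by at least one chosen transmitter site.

T1, T3 cover every district at build cost 2 + 7 = 9.
Any cover uses at least 2 transmitter sites; among all covering selections none totals below 9.

9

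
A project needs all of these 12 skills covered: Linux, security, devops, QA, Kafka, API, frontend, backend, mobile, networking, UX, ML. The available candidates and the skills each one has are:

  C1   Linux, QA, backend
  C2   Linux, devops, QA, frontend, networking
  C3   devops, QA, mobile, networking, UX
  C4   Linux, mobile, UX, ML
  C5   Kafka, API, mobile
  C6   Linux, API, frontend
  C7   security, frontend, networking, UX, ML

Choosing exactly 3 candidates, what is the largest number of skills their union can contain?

11

Choosing C1, C5, C7 covers {Linux, security, QA, Kafka, API, frontend, backend, mobile, networking, UX, ML} — 11 skills.
No choice of 3 candidates does better; here devops is left uncovered.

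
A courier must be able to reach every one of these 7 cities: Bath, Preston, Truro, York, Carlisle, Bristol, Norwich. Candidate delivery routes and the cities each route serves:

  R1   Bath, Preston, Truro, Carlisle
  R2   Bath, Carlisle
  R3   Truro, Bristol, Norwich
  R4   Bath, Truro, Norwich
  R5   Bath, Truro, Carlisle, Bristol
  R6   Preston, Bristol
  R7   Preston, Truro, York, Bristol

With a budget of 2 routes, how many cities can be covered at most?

6

Choosing R1, R3 covers {Bath, Preston, Truro, Carlisle, Bristol, Norwich} — 6 cities.
No choice of 2 routes does better; here York is left uncovered.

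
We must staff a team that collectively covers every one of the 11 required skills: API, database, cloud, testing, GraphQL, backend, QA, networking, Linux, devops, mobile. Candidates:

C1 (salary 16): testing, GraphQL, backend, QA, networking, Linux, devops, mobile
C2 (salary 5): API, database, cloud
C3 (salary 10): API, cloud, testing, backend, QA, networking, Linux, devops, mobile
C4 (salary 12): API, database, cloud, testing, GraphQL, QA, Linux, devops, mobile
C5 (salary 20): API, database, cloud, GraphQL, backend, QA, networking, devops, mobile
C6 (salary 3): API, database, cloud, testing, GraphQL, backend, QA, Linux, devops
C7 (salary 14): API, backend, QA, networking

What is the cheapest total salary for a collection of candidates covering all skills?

13

C3, C6 cover every skill at salary 10 + 3 = 13.
Any cover uses at least 2 candidates; among all covering selections none totals below 13.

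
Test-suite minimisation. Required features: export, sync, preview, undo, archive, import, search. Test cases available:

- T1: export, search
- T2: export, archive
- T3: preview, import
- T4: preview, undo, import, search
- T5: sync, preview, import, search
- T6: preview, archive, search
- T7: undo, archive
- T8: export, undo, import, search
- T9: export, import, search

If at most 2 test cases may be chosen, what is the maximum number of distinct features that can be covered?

Choosing T2, T4 covers {export, preview, undo, archive, import, search} — 6 features.
No choice of 2 test cases does better; here sync is left uncovered.

6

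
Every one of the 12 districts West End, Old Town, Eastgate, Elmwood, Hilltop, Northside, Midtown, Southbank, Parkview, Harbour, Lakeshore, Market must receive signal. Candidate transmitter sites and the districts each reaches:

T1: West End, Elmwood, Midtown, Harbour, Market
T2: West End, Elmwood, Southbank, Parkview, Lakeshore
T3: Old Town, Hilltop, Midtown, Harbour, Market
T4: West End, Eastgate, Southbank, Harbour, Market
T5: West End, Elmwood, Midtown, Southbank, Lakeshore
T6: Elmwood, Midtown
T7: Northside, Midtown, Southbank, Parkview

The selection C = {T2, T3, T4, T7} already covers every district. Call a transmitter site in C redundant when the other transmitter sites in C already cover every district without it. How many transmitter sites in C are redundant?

Drop T2: Elmwood, Lakeshore uncovered — not redundant.
Drop T3: Old Town, Hilltop uncovered — not redundant.
Drop T4: Eastgate uncovered — not redundant.
Drop T7: Northside uncovered — not redundant.
None of the transmitter sites in C is redundant.

0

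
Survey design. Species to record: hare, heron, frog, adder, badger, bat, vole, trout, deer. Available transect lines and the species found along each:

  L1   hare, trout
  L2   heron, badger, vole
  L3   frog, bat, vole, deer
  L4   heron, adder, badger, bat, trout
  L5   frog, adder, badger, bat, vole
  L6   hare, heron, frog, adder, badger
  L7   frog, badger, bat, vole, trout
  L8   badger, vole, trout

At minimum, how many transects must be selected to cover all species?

3

L1, L3, L4 together cover {hare, heron, frog, adder, badger, bat, vole, trout, deer} — every species.
No 2 of the 8 transects cover everything (all 28 pairs fall short), so 3 is minimum.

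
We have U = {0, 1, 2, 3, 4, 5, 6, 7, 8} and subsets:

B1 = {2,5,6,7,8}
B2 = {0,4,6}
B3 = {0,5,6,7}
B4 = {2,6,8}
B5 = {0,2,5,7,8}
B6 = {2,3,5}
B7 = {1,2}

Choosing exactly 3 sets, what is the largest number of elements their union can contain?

Choosing B1, B2, B6 covers {0, 2, 3, 4, 5, 6, 7, 8} — 8 elements.
No choice of 3 sets does better; here 1 is left uncovered.

8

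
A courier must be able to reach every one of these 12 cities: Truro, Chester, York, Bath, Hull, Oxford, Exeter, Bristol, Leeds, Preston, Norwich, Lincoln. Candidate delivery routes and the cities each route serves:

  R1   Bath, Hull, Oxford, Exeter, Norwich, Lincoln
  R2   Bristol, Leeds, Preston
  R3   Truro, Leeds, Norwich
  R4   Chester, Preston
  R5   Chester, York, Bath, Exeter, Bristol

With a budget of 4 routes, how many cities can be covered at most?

Choosing R1, R2, R3, R5 covers {Truro, Chester, York, Bath, Hull, Oxford, Exeter, Bristol, Leeds, Preston, Norwich, Lincoln} — 12 cities.
That is all 12 cities.

12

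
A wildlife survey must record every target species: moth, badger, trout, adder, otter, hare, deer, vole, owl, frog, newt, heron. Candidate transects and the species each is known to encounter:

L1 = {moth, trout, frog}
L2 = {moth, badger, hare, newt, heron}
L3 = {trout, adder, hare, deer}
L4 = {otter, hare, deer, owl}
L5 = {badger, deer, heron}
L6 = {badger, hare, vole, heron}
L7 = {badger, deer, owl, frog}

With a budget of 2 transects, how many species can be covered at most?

Choosing L2, L3 covers {moth, badger, trout, adder, hare, deer, newt, heron} — 8 species.
No choice of 2 transects does better; here otter, vole, owl, frog are left uncovered.

8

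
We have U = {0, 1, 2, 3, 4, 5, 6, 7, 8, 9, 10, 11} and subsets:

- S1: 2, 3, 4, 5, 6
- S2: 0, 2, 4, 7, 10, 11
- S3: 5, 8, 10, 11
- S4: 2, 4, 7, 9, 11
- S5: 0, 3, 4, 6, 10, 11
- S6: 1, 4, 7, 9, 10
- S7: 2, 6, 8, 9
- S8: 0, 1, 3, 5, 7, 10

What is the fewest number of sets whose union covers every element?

S2, S7, S8 together cover {0, 1, 2, 3, 4, 5, 6, 7, 8, 9, 10, 11} — every element.
No 2 of the 8 sets cover everything (all 28 pairs fall short), so 3 is minimum.
Greedy (largest uncovered first) would take S2, S1, S6, S3 — 4 sets — but 3 suffice.

3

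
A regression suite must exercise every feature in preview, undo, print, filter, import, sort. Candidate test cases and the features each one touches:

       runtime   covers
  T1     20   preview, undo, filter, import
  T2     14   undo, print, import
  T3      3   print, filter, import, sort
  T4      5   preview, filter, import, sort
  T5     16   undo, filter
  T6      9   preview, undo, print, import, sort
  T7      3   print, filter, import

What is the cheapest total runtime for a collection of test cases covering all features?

T3, T6 cover every feature at runtime 3 + 9 = 12.
Any cover uses at least 2 test cases; among all covering selections none totals below 12.

12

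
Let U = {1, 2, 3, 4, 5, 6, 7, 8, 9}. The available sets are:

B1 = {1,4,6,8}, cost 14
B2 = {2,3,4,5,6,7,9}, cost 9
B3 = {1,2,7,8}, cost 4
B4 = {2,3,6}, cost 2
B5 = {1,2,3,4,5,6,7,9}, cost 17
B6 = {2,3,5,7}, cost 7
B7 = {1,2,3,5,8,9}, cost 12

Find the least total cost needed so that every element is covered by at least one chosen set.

B2, B3 cover every element at cost 9 + 4 = 13.
Any cover uses at least 2 sets; among all covering selections none totals below 13.
Greedy by coverage-per-cost would pick B4, B3, B2 for 15 — worse than the optimum 13.

13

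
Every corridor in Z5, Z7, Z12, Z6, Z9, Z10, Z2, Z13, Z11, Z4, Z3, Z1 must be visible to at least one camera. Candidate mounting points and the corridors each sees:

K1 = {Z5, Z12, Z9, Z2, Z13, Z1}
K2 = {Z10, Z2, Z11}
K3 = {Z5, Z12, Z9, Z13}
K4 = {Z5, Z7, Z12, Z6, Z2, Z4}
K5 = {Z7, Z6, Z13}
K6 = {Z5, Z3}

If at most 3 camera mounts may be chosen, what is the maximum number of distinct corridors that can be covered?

Choosing K1, K2, K4 covers {Z5, Z7, Z12, Z6, Z9, Z10, Z2, Z13, Z11, Z4, Z1} — 11 corridors.
No choice of 3 camera mounts does better; here Z3 is left uncovered.

11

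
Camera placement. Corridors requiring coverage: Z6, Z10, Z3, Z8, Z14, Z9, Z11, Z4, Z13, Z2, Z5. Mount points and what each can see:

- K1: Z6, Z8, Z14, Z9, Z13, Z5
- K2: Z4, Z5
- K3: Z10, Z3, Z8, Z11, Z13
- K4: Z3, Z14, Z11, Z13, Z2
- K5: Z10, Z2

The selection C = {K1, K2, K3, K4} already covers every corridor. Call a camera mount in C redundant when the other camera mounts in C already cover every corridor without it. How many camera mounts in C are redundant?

Drop K1: Z6, Z9 uncovered — not redundant.
Drop K2: Z4 uncovered — not redundant.
Drop K3: Z10 uncovered — not redundant.
Drop K4: Z2 uncovered — not redundant.
None of the camera mounts in C is redundant.

0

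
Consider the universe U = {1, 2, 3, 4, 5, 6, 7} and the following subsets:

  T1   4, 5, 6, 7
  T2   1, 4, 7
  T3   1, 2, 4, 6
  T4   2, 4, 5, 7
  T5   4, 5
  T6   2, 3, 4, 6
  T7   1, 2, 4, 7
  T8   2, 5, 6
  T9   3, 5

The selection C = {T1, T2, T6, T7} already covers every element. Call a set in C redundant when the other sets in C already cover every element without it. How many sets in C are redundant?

Drop T1: 5 uncovered — not redundant.
Drop T2: the rest still cover every element — redundant.
Drop T6: 3 uncovered — not redundant.
Drop T7: the rest still cover every element — redundant.
2 redundant: T2, T7.

2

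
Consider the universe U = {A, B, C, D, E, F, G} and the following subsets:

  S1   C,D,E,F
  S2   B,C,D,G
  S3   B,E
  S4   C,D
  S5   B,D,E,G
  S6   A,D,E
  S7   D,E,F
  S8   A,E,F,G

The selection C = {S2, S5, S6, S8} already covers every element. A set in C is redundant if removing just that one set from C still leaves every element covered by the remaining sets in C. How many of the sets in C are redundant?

2

Drop S2: C uncovered — not redundant.
Drop S5: the rest still cover every element — redundant.
Drop S6: the rest still cover every element — redundant.
Drop S8: F uncovered — not redundant.
2 redundant: S5, S6.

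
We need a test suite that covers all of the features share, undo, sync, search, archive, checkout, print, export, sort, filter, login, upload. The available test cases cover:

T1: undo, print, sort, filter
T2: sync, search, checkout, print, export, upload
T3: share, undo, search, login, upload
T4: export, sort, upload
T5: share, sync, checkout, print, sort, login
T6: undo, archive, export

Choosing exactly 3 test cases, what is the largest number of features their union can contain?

Choosing T1, T2, T3 covers {share, undo, sync, search, checkout, print, export, sort, filter, login, upload} — 11 features.
No choice of 3 test cases does better; here archive is left uncovered.

11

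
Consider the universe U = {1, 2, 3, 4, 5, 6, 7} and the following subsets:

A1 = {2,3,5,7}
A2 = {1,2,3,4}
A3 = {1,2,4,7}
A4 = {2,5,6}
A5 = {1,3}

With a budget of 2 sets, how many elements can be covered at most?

6

Choosing A1, A2 covers {1, 2, 3, 4, 5, 7} — 6 elements.
No choice of 2 sets does better; here 6 is left uncovered.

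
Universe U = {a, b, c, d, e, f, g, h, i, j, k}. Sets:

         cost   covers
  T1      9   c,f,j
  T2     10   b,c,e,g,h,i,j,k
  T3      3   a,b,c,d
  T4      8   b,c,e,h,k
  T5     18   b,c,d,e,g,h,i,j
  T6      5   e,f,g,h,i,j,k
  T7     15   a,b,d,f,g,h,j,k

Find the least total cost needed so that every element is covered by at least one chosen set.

8

T3, T6 cover every element at cost 3 + 5 = 8.
Any cover uses at least 2 sets; among all covering selections none totals below 8.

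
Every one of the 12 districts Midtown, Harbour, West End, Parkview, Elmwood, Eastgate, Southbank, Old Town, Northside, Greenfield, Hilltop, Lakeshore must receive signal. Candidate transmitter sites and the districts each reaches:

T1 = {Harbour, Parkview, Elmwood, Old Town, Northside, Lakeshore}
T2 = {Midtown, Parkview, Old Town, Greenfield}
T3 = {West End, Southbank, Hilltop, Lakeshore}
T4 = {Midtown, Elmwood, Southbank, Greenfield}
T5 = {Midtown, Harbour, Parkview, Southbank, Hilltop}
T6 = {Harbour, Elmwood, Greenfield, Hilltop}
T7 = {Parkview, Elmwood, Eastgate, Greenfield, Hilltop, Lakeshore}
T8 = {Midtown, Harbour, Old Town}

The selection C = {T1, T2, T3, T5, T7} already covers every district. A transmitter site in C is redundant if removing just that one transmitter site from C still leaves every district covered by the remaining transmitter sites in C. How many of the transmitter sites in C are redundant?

2

Drop T1: Northside uncovered — not redundant.
Drop T2: the rest still cover every district — redundant.
Drop T3: West End uncovered — not redundant.
Drop T5: the rest still cover every district — redundant.
Drop T7: Eastgate uncovered — not redundant.
2 redundant: T2, T5.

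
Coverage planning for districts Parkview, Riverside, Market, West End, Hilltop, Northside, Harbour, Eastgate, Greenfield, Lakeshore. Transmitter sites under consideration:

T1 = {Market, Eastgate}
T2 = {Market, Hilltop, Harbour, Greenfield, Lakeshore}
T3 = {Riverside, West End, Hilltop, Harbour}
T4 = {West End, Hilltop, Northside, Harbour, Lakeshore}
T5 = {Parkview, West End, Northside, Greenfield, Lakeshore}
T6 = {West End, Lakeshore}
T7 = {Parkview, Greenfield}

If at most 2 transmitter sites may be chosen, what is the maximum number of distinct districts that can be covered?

8

Choosing T2, T5 covers {Parkview, Market, West End, Hilltop, Northside, Harbour, Greenfield, Lakeshore} — 8 districts.
No choice of 2 transmitter sites does better; here Riverside, Eastgate are left uncovered.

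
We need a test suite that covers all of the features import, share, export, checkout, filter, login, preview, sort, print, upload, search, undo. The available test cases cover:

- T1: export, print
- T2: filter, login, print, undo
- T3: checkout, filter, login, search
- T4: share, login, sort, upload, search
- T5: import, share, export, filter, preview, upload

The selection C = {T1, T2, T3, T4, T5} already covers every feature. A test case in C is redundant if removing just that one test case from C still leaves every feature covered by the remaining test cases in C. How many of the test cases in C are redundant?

Drop T1: the rest still cover every feature — redundant.
Drop T2: undo uncovered — not redundant.
Drop T3: checkout uncovered — not redundant.
Drop T4: sort uncovered — not redundant.
Drop T5: import, preview uncovered — not redundant.
1 redundant: T1.

1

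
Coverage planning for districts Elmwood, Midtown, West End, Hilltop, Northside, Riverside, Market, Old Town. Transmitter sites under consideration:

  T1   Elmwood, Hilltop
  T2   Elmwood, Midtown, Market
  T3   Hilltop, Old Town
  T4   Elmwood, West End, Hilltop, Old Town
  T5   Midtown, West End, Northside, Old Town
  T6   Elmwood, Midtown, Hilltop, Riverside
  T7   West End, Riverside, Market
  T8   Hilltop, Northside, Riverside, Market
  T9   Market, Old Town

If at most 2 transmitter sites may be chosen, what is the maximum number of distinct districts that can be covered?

7

Choosing T4, T8 covers {Elmwood, West End, Hilltop, Northside, Riverside, Market, Old Town} — 7 districts.
No choice of 2 transmitter sites does better; here Midtown is left uncovered.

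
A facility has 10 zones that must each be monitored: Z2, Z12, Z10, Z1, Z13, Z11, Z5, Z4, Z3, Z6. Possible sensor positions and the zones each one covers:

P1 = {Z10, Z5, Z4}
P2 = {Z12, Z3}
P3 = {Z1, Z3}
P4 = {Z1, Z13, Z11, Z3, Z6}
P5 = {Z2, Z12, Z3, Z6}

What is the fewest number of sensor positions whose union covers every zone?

3

P1, P4, P5 together cover {Z2, Z12, Z10, Z1, Z13, Z11, Z5, Z4, Z3, Z6} — every zone.
No 2 of the 5 sensor positions cover everything (all 10 pairs fall short), so 3 is minimum.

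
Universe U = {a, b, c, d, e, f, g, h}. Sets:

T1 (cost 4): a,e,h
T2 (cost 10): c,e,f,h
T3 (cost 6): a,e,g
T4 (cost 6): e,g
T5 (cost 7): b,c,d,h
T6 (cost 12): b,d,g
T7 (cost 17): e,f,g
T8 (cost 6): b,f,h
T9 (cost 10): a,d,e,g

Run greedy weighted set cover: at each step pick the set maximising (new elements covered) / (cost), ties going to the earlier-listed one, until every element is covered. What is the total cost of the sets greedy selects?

23

Pick 1: T1 adds 3 new (a, e, h) at cost 4 (ratio 3/4).
Pick 2: T5 adds 3 new (b, c, d) at cost 7 (ratio 3/7).
Pick 3: T3 adds 1 new (g) at cost 6 (ratio 1/6).
Pick 4: T8 adds 1 new (f) at cost 6 (ratio 1/6).
Greedy total cost: 4 + 7 + 6 + 6 = 23. (The true optimum is 19, so greedy overshoots here.)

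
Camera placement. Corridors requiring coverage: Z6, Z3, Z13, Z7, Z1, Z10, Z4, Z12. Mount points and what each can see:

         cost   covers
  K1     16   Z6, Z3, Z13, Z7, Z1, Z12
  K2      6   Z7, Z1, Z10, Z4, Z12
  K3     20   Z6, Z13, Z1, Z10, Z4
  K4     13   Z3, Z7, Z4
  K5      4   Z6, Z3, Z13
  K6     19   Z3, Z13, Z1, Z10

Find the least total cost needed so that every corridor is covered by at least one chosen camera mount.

10

K2, K5 cover every corridor at cost 6 + 4 = 10.
Any cover uses at least 2 camera mounts; among all covering selections none totals below 10.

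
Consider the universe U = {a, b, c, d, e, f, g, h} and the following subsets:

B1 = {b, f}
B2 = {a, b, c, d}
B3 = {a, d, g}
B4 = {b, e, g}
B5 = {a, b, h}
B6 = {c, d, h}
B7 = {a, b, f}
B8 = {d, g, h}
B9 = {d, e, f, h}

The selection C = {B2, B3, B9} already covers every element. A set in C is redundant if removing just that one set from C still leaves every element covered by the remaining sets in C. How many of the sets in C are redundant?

Drop B2: b, c uncovered — not redundant.
Drop B3: g uncovered — not redundant.
Drop B9: e, f, h uncovered — not redundant.
None of the sets in C is redundant.

0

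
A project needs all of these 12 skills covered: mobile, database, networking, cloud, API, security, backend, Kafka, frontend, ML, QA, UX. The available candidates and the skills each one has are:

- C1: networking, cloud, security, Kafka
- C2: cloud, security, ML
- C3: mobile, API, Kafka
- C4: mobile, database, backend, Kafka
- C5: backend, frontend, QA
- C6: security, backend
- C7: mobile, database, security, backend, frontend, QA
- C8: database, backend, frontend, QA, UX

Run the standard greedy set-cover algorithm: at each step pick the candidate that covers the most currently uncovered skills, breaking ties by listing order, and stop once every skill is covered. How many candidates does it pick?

5

Pick 1: C7 covers 6 new skills (mobile, database, security, backend, frontend, QA).
Pick 2: C1 covers 3 new skills (networking, cloud, Kafka).
Pick 3: C2 covers 1 new skills (ML).
Pick 4: C3 covers 1 new skills (API).
Pick 5: C8 covers 1 new skills (UX).
Greedy uses 5 candidates. (The true minimum is 4.)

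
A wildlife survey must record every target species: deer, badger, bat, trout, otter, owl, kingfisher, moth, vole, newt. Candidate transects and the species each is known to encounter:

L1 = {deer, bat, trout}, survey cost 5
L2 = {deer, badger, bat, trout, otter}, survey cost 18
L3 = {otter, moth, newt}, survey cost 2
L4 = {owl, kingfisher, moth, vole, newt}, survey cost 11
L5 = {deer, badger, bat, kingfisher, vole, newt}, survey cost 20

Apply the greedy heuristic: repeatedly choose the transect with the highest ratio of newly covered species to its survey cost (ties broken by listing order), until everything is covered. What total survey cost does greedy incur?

36

Pick 1: L3 adds 3 new (otter, moth, newt) at survey cost 2 (ratio 3/2).
Pick 2: L1 adds 3 new (deer, bat, trout) at survey cost 5 (ratio 3/5).
Pick 3: L4 adds 3 new (owl, kingfisher, vole) at survey cost 11 (ratio 3/11).
Pick 4: L2 adds 1 new (badger) at survey cost 18 (ratio 1/18).
Greedy total survey cost: 2 + 5 + 11 + 18 = 36. (The true optimum is 29, so greedy overshoots here.)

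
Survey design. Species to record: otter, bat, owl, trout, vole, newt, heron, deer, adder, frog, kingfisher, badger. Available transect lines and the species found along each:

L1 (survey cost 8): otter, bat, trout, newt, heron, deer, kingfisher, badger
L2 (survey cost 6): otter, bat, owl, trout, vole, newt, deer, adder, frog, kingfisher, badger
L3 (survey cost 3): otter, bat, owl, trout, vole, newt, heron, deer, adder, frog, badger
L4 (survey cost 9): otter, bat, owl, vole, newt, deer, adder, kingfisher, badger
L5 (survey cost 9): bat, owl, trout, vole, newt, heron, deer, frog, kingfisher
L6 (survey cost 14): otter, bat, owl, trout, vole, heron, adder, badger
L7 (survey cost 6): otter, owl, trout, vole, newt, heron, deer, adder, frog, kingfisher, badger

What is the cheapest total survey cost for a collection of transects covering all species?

L2, L3 cover every species at survey cost 6 + 3 = 9.
Any cover uses at least 2 transects; among all covering selections none totals below 9.

9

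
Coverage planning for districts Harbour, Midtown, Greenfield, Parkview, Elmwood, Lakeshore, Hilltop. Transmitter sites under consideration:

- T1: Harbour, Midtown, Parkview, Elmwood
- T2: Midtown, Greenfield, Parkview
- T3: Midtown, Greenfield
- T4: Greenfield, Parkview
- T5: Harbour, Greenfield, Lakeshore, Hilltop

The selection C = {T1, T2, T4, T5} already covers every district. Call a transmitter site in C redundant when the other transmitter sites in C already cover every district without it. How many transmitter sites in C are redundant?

Drop T1: Elmwood uncovered — not redundant.
Drop T2: the rest still cover every district — redundant.
Drop T4: the rest still cover every district — redundant.
Drop T5: Lakeshore, Hilltop uncovered — not redundant.
2 redundant: T2, T4.

2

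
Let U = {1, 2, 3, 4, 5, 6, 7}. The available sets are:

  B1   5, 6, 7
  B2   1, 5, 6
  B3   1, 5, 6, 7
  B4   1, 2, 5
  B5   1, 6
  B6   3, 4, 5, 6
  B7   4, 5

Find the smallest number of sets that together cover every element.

3

B1, B4, B6 together cover {1, 2, 3, 4, 5, 6, 7} — every element.
No 2 of the 7 sets cover everything (all 21 pairs fall short), so 3 is minimum.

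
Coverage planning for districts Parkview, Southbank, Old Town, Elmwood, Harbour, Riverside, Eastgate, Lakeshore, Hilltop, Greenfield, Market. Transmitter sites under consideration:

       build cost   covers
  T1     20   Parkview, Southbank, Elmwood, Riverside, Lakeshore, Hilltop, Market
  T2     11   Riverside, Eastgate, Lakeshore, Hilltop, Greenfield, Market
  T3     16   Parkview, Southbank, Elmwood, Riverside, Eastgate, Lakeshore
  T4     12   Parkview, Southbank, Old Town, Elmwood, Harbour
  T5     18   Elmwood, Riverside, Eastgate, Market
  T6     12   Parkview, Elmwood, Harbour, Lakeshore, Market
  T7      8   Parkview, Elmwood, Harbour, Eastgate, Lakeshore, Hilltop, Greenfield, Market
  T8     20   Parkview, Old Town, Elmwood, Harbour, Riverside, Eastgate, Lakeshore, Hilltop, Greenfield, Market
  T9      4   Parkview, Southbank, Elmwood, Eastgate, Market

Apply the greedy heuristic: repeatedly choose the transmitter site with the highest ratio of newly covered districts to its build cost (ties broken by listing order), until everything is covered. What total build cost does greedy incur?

32

Pick 1: T9 adds 5 new (Parkview, Southbank, Elmwood, Eastgate, Market) at build cost 4 (ratio 5/4).
Pick 2: T7 adds 4 new (Harbour, Lakeshore, Hilltop, Greenfield) at build cost 8 (ratio 4/8).
Pick 3: T8 adds 2 new (Old Town, Riverside) at build cost 20 (ratio 2/20).
Greedy total build cost: 4 + 8 + 20 = 32. (The true optimum is 23, so greedy overshoots here.)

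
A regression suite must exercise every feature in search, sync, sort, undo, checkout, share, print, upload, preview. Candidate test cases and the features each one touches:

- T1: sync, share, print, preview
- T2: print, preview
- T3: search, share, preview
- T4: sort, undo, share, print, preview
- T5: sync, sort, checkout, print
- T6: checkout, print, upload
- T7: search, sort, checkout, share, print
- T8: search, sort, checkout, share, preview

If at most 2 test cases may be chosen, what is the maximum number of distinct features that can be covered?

Choosing T1, T7 covers {search, sync, sort, checkout, share, print, preview} — 7 features.
No choice of 2 test cases does better; here undo, upload are left uncovered.

7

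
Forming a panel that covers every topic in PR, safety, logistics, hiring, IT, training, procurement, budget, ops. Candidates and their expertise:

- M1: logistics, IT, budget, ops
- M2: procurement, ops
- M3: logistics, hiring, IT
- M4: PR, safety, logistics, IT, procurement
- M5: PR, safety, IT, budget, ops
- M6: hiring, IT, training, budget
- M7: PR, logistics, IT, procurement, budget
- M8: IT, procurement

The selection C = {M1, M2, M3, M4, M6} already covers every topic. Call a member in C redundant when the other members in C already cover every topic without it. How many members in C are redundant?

3

Drop M1: the rest still cover every topic — redundant.
Drop M2: the rest still cover every topic — redundant.
Drop M3: the rest still cover every topic — redundant.
Drop M4: PR, safety uncovered — not redundant.
Drop M6: training uncovered — not redundant.
3 redundant: M1, M2, M3.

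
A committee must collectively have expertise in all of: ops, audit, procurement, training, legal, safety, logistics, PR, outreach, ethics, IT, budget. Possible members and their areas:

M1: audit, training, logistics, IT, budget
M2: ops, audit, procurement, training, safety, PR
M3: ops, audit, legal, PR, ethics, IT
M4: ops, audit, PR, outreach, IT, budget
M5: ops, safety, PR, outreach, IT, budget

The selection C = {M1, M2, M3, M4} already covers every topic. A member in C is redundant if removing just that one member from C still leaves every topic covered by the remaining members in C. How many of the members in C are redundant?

0

Drop M1: logistics uncovered — not redundant.
Drop M2: procurement, safety uncovered — not redundant.
Drop M3: legal, ethics uncovered — not redundant.
Drop M4: outreach uncovered — not redundant.
None of the members in C is redundant.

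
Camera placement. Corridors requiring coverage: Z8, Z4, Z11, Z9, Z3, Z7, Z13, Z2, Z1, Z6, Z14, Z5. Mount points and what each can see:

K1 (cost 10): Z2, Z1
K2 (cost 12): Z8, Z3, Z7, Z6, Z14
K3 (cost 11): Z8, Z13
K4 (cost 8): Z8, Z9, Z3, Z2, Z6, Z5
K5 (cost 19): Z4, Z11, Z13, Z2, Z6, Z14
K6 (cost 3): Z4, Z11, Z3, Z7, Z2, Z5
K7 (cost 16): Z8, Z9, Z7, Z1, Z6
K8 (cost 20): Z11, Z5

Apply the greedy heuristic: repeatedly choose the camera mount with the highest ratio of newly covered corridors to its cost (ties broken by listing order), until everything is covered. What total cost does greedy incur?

40

Pick 1: K6 adds 6 new (Z4, Z11, Z3, Z7, Z2, Z5) at cost 3 (ratio 6/3).
Pick 2: K4 adds 3 new (Z8, Z9, Z6) at cost 8 (ratio 3/8).
Pick 3: K5 adds 2 new (Z13, Z14) at cost 19 (ratio 2/19).
Pick 4: K1 adds 1 new (Z1) at cost 10 (ratio 1/10).
Greedy total cost: 3 + 8 + 19 + 10 = 40. (The true optimum is 38, so greedy overshoots here.)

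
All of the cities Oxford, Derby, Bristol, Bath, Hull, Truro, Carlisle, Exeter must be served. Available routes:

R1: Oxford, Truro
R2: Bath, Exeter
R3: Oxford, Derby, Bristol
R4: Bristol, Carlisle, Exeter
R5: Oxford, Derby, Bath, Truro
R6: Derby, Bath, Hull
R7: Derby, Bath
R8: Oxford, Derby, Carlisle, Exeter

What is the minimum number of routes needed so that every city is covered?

3

R1, R4, R6 together cover {Oxford, Derby, Bristol, Bath, Hull, Truro, Carlisle, Exeter} — every city.
No 2 of the 8 routes cover everything (all 28 pairs fall short), so 3 is minimum.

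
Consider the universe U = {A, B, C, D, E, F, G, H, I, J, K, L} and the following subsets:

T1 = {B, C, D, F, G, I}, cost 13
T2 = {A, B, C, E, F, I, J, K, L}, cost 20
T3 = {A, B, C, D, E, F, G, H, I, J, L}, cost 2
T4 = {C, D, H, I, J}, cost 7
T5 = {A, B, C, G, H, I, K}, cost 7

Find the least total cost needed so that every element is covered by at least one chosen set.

9

T3, T5 cover every element at cost 2 + 7 = 9.
Any cover uses at least 2 sets; among all covering selections none totals below 9.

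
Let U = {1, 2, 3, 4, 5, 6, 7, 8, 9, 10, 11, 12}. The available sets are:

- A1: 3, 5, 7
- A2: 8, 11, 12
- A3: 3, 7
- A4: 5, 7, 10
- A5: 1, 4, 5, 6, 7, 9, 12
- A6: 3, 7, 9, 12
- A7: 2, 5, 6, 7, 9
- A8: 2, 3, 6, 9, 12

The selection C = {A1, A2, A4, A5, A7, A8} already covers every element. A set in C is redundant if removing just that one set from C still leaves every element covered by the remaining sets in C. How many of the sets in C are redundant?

3

Drop A1: the rest still cover every element — redundant.
Drop A2: 8, 11 uncovered — not redundant.
Drop A4: 10 uncovered — not redundant.
Drop A5: 1, 4 uncovered — not redundant.
Drop A7: the rest still cover every element — redundant.
Drop A8: the rest still cover every element — redundant.
3 redundant: A1, A7, A8.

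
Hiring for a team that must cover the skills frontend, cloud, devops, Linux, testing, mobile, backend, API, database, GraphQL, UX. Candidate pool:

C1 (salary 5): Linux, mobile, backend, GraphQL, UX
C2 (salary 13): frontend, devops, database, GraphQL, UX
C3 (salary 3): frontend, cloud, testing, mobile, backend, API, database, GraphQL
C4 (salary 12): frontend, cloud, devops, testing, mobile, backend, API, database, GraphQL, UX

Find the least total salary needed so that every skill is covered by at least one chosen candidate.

C1, C4 cover every skill at salary 5 + 12 = 17.
Any cover uses at least 2 candidates; among all covering selections none totals below 17.
Greedy by coverage-per-salary would pick C3, C1, C4 for 20 — worse than the optimum 17.

17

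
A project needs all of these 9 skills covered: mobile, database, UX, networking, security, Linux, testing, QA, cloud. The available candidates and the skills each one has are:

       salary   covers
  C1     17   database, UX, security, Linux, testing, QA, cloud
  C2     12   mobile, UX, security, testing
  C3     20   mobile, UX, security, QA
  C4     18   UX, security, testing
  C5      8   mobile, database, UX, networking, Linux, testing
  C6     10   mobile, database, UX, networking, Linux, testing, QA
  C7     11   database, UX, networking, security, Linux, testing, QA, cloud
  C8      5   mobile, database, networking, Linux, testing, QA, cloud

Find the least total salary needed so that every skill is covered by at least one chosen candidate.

C7, C8 cover every skill at salary 11 + 5 = 16.
Any cover uses at least 2 candidates; among all covering selections none totals below 16.

16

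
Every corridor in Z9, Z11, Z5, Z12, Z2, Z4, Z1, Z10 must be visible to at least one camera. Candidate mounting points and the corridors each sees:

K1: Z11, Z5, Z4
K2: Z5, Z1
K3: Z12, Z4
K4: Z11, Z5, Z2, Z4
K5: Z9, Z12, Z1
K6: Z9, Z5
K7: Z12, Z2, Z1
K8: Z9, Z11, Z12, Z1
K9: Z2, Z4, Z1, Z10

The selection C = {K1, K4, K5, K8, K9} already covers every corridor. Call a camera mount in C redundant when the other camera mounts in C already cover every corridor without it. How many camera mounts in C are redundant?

4

Drop K1: the rest still cover every corridor — redundant.
Drop K4: the rest still cover every corridor — redundant.
Drop K5: the rest still cover every corridor — redundant.
Drop K8: the rest still cover every corridor — redundant.
Drop K9: Z10 uncovered — not redundant.
4 redundant: K1, K4, K5, K8.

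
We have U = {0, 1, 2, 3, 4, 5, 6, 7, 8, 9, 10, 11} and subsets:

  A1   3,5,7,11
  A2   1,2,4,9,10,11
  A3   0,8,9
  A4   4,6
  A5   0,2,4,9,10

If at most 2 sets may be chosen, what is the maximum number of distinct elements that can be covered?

Choosing A1, A2 covers {1, 2, 3, 4, 5, 7, 9, 10, 11} — 9 elements.
No choice of 2 sets does better; here 0, 6, 8 are left uncovered.

9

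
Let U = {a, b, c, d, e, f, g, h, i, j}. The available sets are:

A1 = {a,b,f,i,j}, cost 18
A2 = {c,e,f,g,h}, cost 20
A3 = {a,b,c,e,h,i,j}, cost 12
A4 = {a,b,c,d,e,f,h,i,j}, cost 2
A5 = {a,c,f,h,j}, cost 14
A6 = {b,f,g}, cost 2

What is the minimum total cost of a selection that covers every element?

4

A4, A6 cover every element at cost 2 + 2 = 4.
Any cover uses at least 2 sets; among all covering selections none totals below 4.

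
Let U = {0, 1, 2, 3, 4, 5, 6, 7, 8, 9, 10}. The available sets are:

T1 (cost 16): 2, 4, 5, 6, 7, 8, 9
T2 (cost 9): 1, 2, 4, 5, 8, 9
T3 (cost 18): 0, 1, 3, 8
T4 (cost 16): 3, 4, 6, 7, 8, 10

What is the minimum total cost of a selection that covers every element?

T2, T3, T4 cover every element at cost 9 + 18 + 16 = 43.
Any cover uses at least 3 sets; among all covering selections none totals below 43.

43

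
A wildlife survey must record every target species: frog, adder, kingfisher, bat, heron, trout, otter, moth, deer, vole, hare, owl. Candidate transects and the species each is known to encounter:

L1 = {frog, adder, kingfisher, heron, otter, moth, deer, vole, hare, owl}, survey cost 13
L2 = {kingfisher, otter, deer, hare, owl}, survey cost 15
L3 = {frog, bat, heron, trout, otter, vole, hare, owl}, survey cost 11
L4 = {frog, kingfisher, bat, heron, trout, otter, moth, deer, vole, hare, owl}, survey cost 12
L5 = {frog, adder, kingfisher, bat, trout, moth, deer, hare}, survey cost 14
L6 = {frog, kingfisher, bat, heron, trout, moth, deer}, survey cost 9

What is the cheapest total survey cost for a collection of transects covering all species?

L1, L6 cover every species at survey cost 13 + 9 = 22.
Any cover uses at least 2 transects; among all covering selections none totals below 22.
Greedy by coverage-per-survey cost would pick L4, L1 for 25 — worse than the optimum 22.

22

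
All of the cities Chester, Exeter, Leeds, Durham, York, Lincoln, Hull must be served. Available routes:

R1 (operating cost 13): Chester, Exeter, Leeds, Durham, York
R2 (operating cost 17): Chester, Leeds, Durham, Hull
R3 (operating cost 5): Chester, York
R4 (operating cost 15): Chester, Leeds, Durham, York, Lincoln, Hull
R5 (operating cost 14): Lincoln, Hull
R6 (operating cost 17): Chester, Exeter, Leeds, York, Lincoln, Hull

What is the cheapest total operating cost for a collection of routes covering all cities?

R1, R5 cover every city at operating cost 13 + 14 = 27.
Any cover uses at least 2 routes; among all covering selections none totals below 27.
Greedy by coverage-per-operating cost would pick R3, R4, R1 for 33 — worse than the optimum 27.

27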